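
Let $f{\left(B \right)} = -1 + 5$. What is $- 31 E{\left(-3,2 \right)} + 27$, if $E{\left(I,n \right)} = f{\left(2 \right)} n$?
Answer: $-221$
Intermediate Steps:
$f{\left(B \right)} = 4$
$E{\left(I,n \right)} = 4 n$
$- 31 E{\left(-3,2 \right)} + 27 = - 31 \cdot 4 \cdot 2 + 27 = \left(-31\right) 8 + 27 = -248 + 27 = -221$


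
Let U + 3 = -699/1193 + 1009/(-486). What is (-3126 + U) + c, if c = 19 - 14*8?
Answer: -1869652607/579798 ≈ -3224.7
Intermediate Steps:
c = -93 (c = 19 - 112 = -93)
U = -3282845/579798 (U = -3 + (-699/1193 + 1009/(-486)) = -3 + (-699*1/1193 + 1009*(-1/486)) = -3 + (-699/1193 - 1009/486) = -3 - 1543451/579798 = -3282845/579798 ≈ -5.6620)
(-3126 + U) + c = (-3126 - 3282845/579798) - 93 = -1815731393/579798 - 93 = -1869652607/579798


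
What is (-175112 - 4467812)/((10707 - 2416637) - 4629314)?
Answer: 1160731/1758811 ≈ 0.65995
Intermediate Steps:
(-175112 - 4467812)/((10707 - 2416637) - 4629314) = -4642924/(-2405930 - 4629314) = -4642924/(-7035244) = -4642924*(-1/7035244) = 1160731/1758811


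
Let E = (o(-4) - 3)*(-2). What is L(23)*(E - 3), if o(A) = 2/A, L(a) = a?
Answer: 92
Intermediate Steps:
E = 7 (E = (2/(-4) - 3)*(-2) = (2*(-¼) - 3)*(-2) = (-½ - 3)*(-2) = -7/2*(-2) = 7)
L(23)*(E - 3) = 23*(7 - 3) = 23*4 = 92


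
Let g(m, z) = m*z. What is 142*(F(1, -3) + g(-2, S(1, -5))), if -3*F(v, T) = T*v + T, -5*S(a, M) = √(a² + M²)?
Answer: 284 + 284*√26/5 ≈ 573.62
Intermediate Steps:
S(a, M) = -√(M² + a²)/5 (S(a, M) = -√(a² + M²)/5 = -√(M² + a²)/5)
F(v, T) = -T/3 - T*v/3 (F(v, T) = -(T*v + T)/3 = -(T + T*v)/3 = -T/3 - T*v/3)
142*(F(1, -3) + g(-2, S(1, -5))) = 142*(-⅓*(-3)*(1 + 1) - (-2)*√((-5)² + 1²)/5) = 142*(-⅓*(-3)*2 - (-2)*√(25 + 1)/5) = 142*(2 - (-2)*√26/5) = 142*(2 + 2*√26/5) = 284 + 284*√26/5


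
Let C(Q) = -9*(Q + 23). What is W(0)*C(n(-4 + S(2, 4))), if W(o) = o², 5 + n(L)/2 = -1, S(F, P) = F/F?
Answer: 0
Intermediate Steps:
S(F, P) = 1
n(L) = -12 (n(L) = -10 + 2*(-1) = -10 - 2 = -12)
C(Q) = -207 - 9*Q (C(Q) = -9*(23 + Q) = -207 - 9*Q)
W(0)*C(n(-4 + S(2, 4))) = 0²*(-207 - 9*(-12)) = 0*(-207 + 108) = 0*(-99) = 0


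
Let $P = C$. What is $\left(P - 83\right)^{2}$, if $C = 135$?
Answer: $2704$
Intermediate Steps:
$P = 135$
$\left(P - 83\right)^{2} = \left(135 - 83\right)^{2} = 52^{2} = 2704$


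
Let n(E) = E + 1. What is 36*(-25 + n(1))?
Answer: -828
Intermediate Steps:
n(E) = 1 + E
36*(-25 + n(1)) = 36*(-25 + (1 + 1)) = 36*(-25 + 2) = 36*(-23) = -828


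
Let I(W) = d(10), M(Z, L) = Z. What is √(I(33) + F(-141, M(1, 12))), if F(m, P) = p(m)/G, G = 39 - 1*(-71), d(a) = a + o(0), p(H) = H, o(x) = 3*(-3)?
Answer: I*√3410/110 ≈ 0.53087*I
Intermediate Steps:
o(x) = -9
d(a) = -9 + a (d(a) = a - 9 = -9 + a)
I(W) = 1 (I(W) = -9 + 10 = 1)
G = 110 (G = 39 + 71 = 110)
F(m, P) = m/110
√(I(33) + F(-141, M(1, 12))) = √(1 + (1/110)*(-141)) = √(1 - 141/110) = √(-31/110) = I*√3410/110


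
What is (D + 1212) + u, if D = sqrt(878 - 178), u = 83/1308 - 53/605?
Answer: 959084971/791340 + 10*sqrt(7) ≈ 1238.4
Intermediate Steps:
u = -19109/791340 (u = 83*(1/1308) - 53*1/605 = 83/1308 - 53/605 = -19109/791340 ≈ -0.024148)
D = 10*sqrt(7) (D = sqrt(700) = 10*sqrt(7) ≈ 26.458)
(D + 1212) + u = (10*sqrt(7) + 1212) - 19109/791340 = (1212 + 10*sqrt(7)) - 19109/791340 = 959084971/791340 + 10*sqrt(7)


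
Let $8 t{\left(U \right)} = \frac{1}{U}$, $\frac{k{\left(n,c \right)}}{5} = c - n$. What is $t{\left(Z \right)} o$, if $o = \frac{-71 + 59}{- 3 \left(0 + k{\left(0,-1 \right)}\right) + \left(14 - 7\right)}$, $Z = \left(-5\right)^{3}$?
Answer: $\frac{3}{5500} \approx 0.00054545$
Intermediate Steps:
$k{\left(n,c \right)} = - 5 n + 5 c$ ($k{\left(n,c \right)} = 5 \left(c - n\right) = - 5 n + 5 c$)
$Z = -125$
$o = - \frac{6}{11}$ ($o = \frac{-71 + 59}{- 3 \left(0 + \left(\left(-5\right) 0 + 5 \left(-1\right)\right)\right) + \left(14 - 7\right)} = - \frac{12}{- 3 \left(0 + \left(0 - 5\right)\right) + \left(14 - 7\right)} = - \frac{12}{- 3 \left(0 - 5\right) + 7} = - \frac{12}{\left(-3\right) \left(-5\right) + 7} = - \frac{12}{15 + 7} = - \frac{12}{22} = \left(-12\right) \frac{1}{22} = - \frac{6}{11} \approx -0.54545$)
$t{\left(U \right)} = \frac{1}{8 U}$
$t{\left(Z \right)} o = \frac{1}{8 \left(-125\right)} \left(- \frac{6}{11}\right) = \frac{1}{8} \left(- \frac{1}{125}\right) \left(- \frac{6}{11}\right) = \left(- \frac{1}{1000}\right) \left(- \frac{6}{11}\right) = \frac{3}{5500}$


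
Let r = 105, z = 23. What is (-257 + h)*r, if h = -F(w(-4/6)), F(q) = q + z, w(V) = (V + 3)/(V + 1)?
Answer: -30135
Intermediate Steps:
w(V) = (3 + V)/(1 + V)
F(q) = 23 + q (F(q) = q + 23 = 23 + q)
h = -30 (h = -(23 + (3 - 4/6)/(1 - 4/6)) = -(23 + (3 - 4*⅙)/(1 - 4*⅙)) = -(23 + (3 - ⅔)/(1 - ⅔)) = -(23 + (7/3)/(⅓)) = -(23 + 3*(7/3)) = -(23 + 7) = -1*30 = -30)
(-257 + h)*r = (-257 - 30)*105 = -287*105 = -30135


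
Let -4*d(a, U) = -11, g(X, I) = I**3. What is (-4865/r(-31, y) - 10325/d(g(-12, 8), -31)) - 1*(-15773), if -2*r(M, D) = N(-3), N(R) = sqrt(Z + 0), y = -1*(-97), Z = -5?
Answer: 132203/11 - 1946*I*sqrt(5) ≈ 12018.0 - 4351.4*I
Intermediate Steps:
y = 97
d(a, U) = 11/4 (d(a, U) = -1/4*(-11) = 11/4)
N(R) = I*sqrt(5) (N(R) = sqrt(-5 + 0) = sqrt(-5) = I*sqrt(5))
r(M, D) = -I*sqrt(5)/2
(-4865/r(-31, y) - 10325/d(g(-12, 8), -31)) - 1*(-15773) = (-4865*2*I*sqrt(5)/5 - 10325/11/4) - 1*(-15773) = (-1946*I*sqrt(5) - 10325*4/11) + 15773 = (-1946*I*sqrt(5) - 41300/11) + 15773 = (-41300/11 - 1946*I*sqrt(5)) + 15773 = 132203/11 - 1946*I*sqrt(5)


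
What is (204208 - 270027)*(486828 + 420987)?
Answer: -59751475485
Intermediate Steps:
(204208 - 270027)*(486828 + 420987) = -65819*907815 = -59751475485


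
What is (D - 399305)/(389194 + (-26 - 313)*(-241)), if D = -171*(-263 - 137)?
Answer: -330905/470893 ≈ -0.70272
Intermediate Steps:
D = 68400 (D = -171*(-400) = 68400)
(D - 399305)/(389194 + (-26 - 313)*(-241)) = (68400 - 399305)/(389194 + (-26 - 313)*(-241)) = -330905/(389194 - 339*(-241)) = -330905/(389194 + 81699) = -330905/470893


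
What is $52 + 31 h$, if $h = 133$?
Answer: $4175$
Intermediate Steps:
$52 + 31 h = 52 + 31 \cdot 133 = 52 + 4123 = 4175$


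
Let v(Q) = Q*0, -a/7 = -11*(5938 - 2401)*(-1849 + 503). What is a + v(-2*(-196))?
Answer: -366581754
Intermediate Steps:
a = -366581754 (a = -(-77)*(5938 - 2401)*(-1849 + 503) = -(-77)*3537*(-1346) = -(-77)*(-4760802) = -7*52368822 = -366581754)
v(Q) = 0
a + v(-2*(-196)) = -366581754 + 0 = -366581754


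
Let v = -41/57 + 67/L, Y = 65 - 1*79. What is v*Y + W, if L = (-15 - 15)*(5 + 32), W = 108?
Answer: 417987/3515 ≈ 118.92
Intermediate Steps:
L = -1110 (L = -30*37 = -1110)
Y = -14 (Y = 65 - 79 = -14)
v = -5481/7030 (v = -41/57 + 67/(-1110) = -41*1/57 + 67*(-1/1110) = -41/57 - 67/1110 = -5481/7030 ≈ -0.77966)
v*Y + W = -5481/7030*(-14) + 108 = 38367/3515 + 108 = 417987/3515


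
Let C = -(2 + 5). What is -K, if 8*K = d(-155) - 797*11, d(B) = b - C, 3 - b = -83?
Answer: 4337/4 ≈ 1084.3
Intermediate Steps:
b = 86 (b = 3 - 1*(-83) = 3 + 83 = 86)
C = -7 (C = -1*7 = -7)
d(B) = 93 (d(B) = 86 - 1*(-7) = 86 + 7 = 93)
K = -4337/4 (K = (93 - 797*11)/8 = (93 - 1*8767)/8 = (93 - 8767)/8 = (⅛)*(-8674) = -4337/4 ≈ -1084.3)
-K = -1*(-4337/4) = 4337/4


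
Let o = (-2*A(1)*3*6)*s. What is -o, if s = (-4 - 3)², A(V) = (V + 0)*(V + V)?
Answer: 3528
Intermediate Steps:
A(V) = 2*V² (A(V) = V*(2*V) = 2*V²)
s = 49 (s = (-7)² = 49)
o = -3528 (o = -2*(2*1²)*3*6*49 = -2*(2*1)*3*6*49 = -2*2*3*6*49 = -12*6*49 = -2*36*49 = -72*49 = -3528)
-o = -1*(-3528) = 3528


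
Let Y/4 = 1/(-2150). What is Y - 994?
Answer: -1068552/1075 ≈ -994.00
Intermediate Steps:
Y = -2/1075 (Y = 4/(-2150) = 4*(-1/2150) = -2/1075 ≈ -0.0018605)
Y - 994 = -2/1075 - 994 = -1068552/1075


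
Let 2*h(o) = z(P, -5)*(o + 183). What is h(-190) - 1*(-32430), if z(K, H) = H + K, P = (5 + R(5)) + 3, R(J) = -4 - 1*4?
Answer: 64895/2 ≈ 32448.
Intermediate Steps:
R(J) = -8 (R(J) = -4 - 4 = -8)
P = 0 (P = (5 - 8) + 3 = -3 + 3 = 0)
h(o) = -915/2 - 5*o/2 (h(o) = ((-5 + 0)*(o + 183))/2 = (-5*(183 + o))/2 = (-915 - 5*o)/2 = -915/2 - 5*o/2)
h(-190) - 1*(-32430) = (-915/2 - 5/2*(-190)) - 1*(-32430) = (-915/2 + 475) + 32430 = 35/2 + 32430 = 64895/2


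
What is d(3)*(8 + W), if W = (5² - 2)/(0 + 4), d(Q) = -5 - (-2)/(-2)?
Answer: -165/2 ≈ -82.500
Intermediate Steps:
d(Q) = -6 (d(Q) = -5 - (-2)*(-1)/2 = -5 - 1*1 = -5 - 1 = -6)
W = 23/4 (W = (25 - 2)/4 = 23*(¼) = 23/4 ≈ 5.7500)
d(3)*(8 + W) = -6*(8 + 23/4) = -6*55/4 = -165/2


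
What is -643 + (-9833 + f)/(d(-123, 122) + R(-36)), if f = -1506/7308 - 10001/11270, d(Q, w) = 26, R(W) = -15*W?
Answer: -91619949983/138739335 ≈ -660.38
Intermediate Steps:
f = -536071/490245 (f = -1506*1/7308 - 10001*1/11270 = -251/1218 - 10001/11270 = -536071/490245 ≈ -1.0935)
-643 + (-9833 + f)/(d(-123, 122) + R(-36)) = -643 + (-9833 - 536071/490245)/(26 - 15*(-36)) = -643 - 4821115156/(490245*(26 + 540)) = -643 - 4821115156/490245/566 = -643 - 4821115156/490245*1/566 = -643 - 2410557578/138739335 = -91619949983/138739335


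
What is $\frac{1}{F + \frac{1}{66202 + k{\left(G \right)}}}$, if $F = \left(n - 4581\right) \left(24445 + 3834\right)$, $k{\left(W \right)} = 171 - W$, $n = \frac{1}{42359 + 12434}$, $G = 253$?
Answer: $- \frac{3622913160}{469334265023900567} \approx -7.7193 \cdot 10^{-9}$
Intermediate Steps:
$n = \frac{1}{54793} \approx 1.8251 \cdot 10^{-5}$
$F = - \frac{7098219374228}{54793}$ ($F = \left(\frac{1}{54793} - 4581\right) \left(24445 + 3834\right) = \left(- \frac{251006732}{54793}\right) 28279 = - \frac{7098219374228}{54793} \approx -1.2955 \cdot 10^{8}$)
$\frac{1}{F + \frac{1}{66202 + k{\left(G \right)}}} = \frac{1}{- \frac{7098219374228}{54793} + \frac{1}{66202 + \left(171 - 253\right)}} = \frac{1}{- \frac{7098219374228}{54793} + \frac{1}{66202 - 82}} = \frac{1}{- \frac{7098219374228}{54793} + \frac{1}{66120}} = \frac{1}{- \frac{469334265023900567}{3622913160}} = - \frac{3622913160}{469334265023900567}$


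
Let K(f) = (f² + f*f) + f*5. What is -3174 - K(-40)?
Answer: -6174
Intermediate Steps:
K(f) = 2*f² + 5*f (K(f) = (f² + f²) + 5*f = 2*f² + 5*f)
-3174 - K(-40) = -3174 - (-40)*(5 + 2*(-40)) = -3174 - (-40)*(5 - 80) = -3174 - (-40)*(-75) = -3174 - 1*3000 = -3174 - 3000 = -6174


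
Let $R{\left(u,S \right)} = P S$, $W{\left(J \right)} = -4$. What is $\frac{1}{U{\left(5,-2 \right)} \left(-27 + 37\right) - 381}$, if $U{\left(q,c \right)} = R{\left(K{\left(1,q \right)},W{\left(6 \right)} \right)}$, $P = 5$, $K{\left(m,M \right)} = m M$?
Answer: $- \frac{1}{581} \approx -0.0017212$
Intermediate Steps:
$K{\left(m,M \right)} = M m$
$R{\left(u,S \right)} = 5 S$
$U{\left(q,c \right)} = -20$ ($U{\left(q,c \right)} = 5 \left(-4\right) = -20$)
$\frac{1}{U{\left(5,-2 \right)} \left(-27 + 37\right) - 381} = \frac{1}{- 20 \left(-27 + 37\right) - 381} = \frac{1}{\left(-20\right) 10 - 381} = \frac{1}{-200 - 381} = \frac{1}{-581} = - \frac{1}{581}$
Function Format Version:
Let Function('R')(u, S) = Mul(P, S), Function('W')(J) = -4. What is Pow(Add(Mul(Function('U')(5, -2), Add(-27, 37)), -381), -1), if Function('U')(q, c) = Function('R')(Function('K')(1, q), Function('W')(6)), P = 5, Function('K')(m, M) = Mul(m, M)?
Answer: Rational(-1, 581) ≈ -0.0017212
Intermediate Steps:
Function('K')(m, M) = Mul(M, m)
Function('R')(u, S) = Mul(5, S)
Function('U')(q, c) = -20 (Function('U')(q, c) = Mul(5, -4) = -20)
Pow(Add(Mul(Function('U')(5, -2), Add(-27, 37)), -381), -1) = Pow(Add(Mul(-20, Add(-27, 37)), -381), -1) = Pow(Add(Mul(-20, 10), -381), -1) = Pow(Add(-200, -381), -1) = Pow(-581, -1) = Rational(-1, 581)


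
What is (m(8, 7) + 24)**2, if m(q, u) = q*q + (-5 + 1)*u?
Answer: 3600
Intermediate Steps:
m(q, u) = q**2 - 4*u
(m(8, 7) + 24)**2 = ((8**2 - 4*7) + 24)**2 = ((64 - 28) + 24)**2 = (36 + 24)**2 = 60**2 = 3600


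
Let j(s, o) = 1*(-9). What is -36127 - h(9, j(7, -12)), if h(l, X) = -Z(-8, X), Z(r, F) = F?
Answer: -36136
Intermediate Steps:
j(s, o) = -9
h(l, X) = -X
-36127 - h(9, j(7, -12)) = -36127 - (-1)*(-9) = -36127 - 1*9 = -36127 - 9 = -36136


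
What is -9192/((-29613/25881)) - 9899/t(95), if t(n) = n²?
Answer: 37662064609/4688725 ≈ 8032.5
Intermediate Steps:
-9192/((-29613/25881)) - 9899/t(95) = -9192/((-29613/25881)) - 9899/(95²) = -9192/((-29613*1/25881)) - 9899/9025 = -9192/(-9871/8627) - 9899*1/9025 = -9192*(-8627/9871) - 521/475 = 79299384/9871 - 521/475 = 37662064609/4688725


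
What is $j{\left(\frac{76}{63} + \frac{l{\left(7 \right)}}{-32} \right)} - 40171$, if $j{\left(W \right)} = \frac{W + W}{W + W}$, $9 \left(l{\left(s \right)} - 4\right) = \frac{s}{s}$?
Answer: $-40170$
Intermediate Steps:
$l{\left(s \right)} = \frac{37}{9}$ ($l{\left(s \right)} = 4 + \frac{s \frac{1}{s}}{9} = 4 + \frac{1}{9} \cdot 1 = 4 + \frac{1}{9} = \frac{37}{9}$)
$j{\left(W \right)} = 1$ ($j{\left(W \right)} = \frac{2 W}{2 W} = 2 W \frac{1}{2 W} = 1$)
$j{\left(\frac{76}{63} + \frac{l{\left(7 \right)}}{-32} \right)} - 40171 = 1 - 40171 = -40170$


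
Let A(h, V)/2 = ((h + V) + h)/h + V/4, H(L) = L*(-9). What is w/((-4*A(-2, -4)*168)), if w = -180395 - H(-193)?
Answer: 45533/1008 ≈ 45.172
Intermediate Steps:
H(L) = -9*L
A(h, V) = V/2 + 2*(V + 2*h)/h (A(h, V) = 2*(((h + V) + h)/h + V/4) = 2*(((V + h) + h)/h + V*(¼)) = 2*((V + 2*h)/h + V/4) = 2*(V/4 + (V + 2*h)/h) = V/2 + 2*(V + 2*h)/h)
w = -182132 (w = -180395 - (-9)*(-193) = -180395 - 1*1737 = -180395 - 1737 = -182132)
w/((-4*A(-2, -4)*168)) = -182132*(-1/(672*(4 + (½)*(-4) + 2*(-4)/(-2)))) = -182132*(-1/(672*(4 - 2 + 2*(-4)*(-½)))) = -182132*(-1/(672*(4 - 2 + 4))) = -182132/(-4*6*168) = -182132/((-24*168)) = -182132/(-4032) = -182132*(-1/4032) = 45533/1008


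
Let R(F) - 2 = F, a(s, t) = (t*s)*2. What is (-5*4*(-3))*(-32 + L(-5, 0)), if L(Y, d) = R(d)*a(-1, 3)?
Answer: -2640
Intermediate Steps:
a(s, t) = 2*s*t (a(s, t) = (s*t)*2 = 2*s*t)
R(F) = 2 + F
L(Y, d) = -12 - 6*d (L(Y, d) = (2 + d)*(2*(-1)*3) = (2 + d)*(-6) = -12 - 6*d)
(-5*4*(-3))*(-32 + L(-5, 0)) = (-5*4*(-3))*(-32 + (-12 - 6*0)) = (-20*(-3))*(-32 + (-12 + 0)) = 60*(-32 - 12) = 60*(-44) = -2640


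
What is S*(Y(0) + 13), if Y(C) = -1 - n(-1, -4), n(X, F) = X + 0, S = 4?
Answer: 52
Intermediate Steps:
n(X, F) = X
Y(C) = 0 (Y(C) = -1 - 1*(-1) = -1 + 1 = 0)
S*(Y(0) + 13) = 4*(0 + 13) = 4*13 = 52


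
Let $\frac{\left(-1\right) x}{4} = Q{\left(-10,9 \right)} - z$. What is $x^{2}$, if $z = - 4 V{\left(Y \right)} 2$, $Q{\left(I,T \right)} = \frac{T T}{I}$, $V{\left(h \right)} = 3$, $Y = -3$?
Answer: $\frac{101124}{25} \approx 4045.0$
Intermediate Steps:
$Q{\left(I,T \right)} = \frac{T^{2}}{I}$
$z = -24$ ($z = \left(-4\right) 3 \cdot 2 = \left(-12\right) 2 = -24$)
$x = - \frac{318}{5}$ ($x = - 4 \left(\frac{9^{2}}{-10} - -24\right) = - 4 \left(\left(- \frac{1}{10}\right) 81 + 24\right) = - 4 \left(- \frac{81}{10} + 24\right) = \left(-4\right) \frac{159}{10} = - \frac{318}{5} \approx -63.6$)
$x^{2} = \left(- \frac{318}{5}\right)^{2} = \frac{101124}{25}$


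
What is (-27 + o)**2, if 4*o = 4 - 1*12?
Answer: 841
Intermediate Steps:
o = -2 (o = (4 - 1*12)/4 = (4 - 12)/4 = (1/4)*(-8) = -2)
(-27 + o)**2 = (-27 - 2)**2 = (-29)**2 = 841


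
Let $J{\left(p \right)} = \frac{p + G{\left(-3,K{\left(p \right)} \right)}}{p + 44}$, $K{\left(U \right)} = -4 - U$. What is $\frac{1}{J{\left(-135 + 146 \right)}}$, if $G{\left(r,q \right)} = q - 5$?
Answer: $- \frac{55}{9} \approx -6.1111$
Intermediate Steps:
$G{\left(r,q \right)} = -5 + q$ ($G{\left(r,q \right)} = q - 5 = -5 + q$)
$J{\left(p \right)} = - \frac{9}{44 + p}$ ($J{\left(p \right)} = \frac{p - \left(9 + p\right)}{p + 44} = \frac{p - \left(9 + p\right)}{44 + p} = - \frac{9}{44 + p}$)
$\frac{1}{J{\left(-135 + 146 \right)}} = \frac{1}{\left(-9\right) \frac{1}{44 + \left(-135 + 146\right)}} = \frac{1}{\left(-9\right) \frac{1}{44 + 11}} = \frac{1}{\left(-9\right) \frac{1}{55}} = \frac{1}{- \frac{9}{55}} = - \frac{55}{9}$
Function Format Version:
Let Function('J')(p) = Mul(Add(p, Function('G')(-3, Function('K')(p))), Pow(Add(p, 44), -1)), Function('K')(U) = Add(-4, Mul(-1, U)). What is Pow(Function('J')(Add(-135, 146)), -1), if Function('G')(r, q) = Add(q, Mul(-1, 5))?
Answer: Rational(-55, 9) ≈ -6.1111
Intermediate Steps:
Function('G')(r, q) = Add(-5, q) (Function('G')(r, q) = Add(q, -5) = Add(-5, q))
Function('J')(p) = Mul(-9, Pow(Add(44, p), -1)) (Function('J')(p) = Mul(Add(p, Add(-5, Add(-4, Mul(-1, p)))), Pow(Add(p, 44), -1)) = Mul(Add(p, Add(-9, Mul(-1, p))), Pow(Add(44, p), -1)) = Mul(-9, Pow(Add(44, p), -1)))
Pow(Function('J')(Add(-135, 146)), -1) = Pow(Mul(-9, Pow(Add(44, Add(-135, 146)), -1)), -1) = Pow(Mul(-9, Pow(Add(44, 11), -1)), -1) = Pow(Mul(-9, Pow(55, -1)), -1) = Pow(Mul(-9, Rational(1, 55)), -1) = Pow(Rational(-9, 55), -1) = Rational(-55, 9)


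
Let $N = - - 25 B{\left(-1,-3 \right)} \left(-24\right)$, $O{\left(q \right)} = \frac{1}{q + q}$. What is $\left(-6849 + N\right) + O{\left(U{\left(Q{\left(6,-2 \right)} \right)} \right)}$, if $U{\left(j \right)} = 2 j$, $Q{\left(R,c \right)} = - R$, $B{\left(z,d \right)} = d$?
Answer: $- \frac{121177}{24} \approx -5049.0$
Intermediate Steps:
$O{\left(q \right)} = \frac{1}{2 q}$
$N = 1800$ ($N = - \left(-25\right) \left(-3\right) \left(-24\right) = - 75 \left(-24\right) = \left(-1\right) \left(-1800\right) = 1800$)
$\left(-6849 + N\right) + O{\left(U{\left(Q{\left(6,-2 \right)} \right)} \right)} = \left(-6849 + 1800\right) + \frac{1}{2 \cdot 2 \left(\left(-1\right) 6\right)} = -5049 + \frac{1}{2 \cdot 2 \left(-6\right)} = -5049 + \frac{1}{2 \left(-12\right)} = -5049 + \frac{1}{2} \left(- \frac{1}{12}\right) = -5049 - \frac{1}{24} = - \frac{121177}{24}$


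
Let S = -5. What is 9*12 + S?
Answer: 103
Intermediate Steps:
9*12 + S = 9*12 - 5 = 108 - 5 = 103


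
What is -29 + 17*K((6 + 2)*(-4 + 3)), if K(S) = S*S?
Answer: 1059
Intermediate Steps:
K(S) = S²
-29 + 17*K((6 + 2)*(-4 + 3)) = -29 + 17*((6 + 2)*(-4 + 3))² = -29 + 17*(8*(-1))² = -29 + 17*(-8)² = -29 + 17*64 = -29 + 1088 = 1059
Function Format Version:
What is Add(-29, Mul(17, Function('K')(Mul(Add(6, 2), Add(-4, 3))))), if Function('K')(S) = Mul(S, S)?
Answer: 1059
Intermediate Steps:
Function('K')(S) = Pow(S, 2)
Add(-29, Mul(17, Function('K')(Mul(Add(6, 2), Add(-4, 3))))) = Add(-29, Mul(17, Pow(Mul(Add(6, 2), Add(-4, 3)), 2))) = Add(-29, Mul(17, Pow(Mul(8, -1), 2))) = Add(-29, Mul(17, Pow(-8, 2))) = Add(-29, Mul(17, 64)) = Add(-29, 1088) = 1059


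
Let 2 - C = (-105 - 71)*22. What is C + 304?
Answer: 4178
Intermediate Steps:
C = 3874 (C = 2 - (-105 - 71)*22 = 2 - (-176)*22 = 2 - 1*(-3872) = 2 + 3872 = 3874)
C + 304 = 3874 + 304 = 4178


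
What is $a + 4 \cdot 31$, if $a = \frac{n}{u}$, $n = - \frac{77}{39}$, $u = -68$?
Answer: $\frac{328925}{2652} \approx 124.03$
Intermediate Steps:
$n = - \frac{77}{39}$ ($n = \left(-77\right) \frac{1}{39} = - \frac{77}{39} \approx -1.9744$)
$a = \frac{77}{2652}$ ($a = - \frac{77}{39 \left(-68\right)} = \left(- \frac{77}{39}\right) \left(- \frac{1}{68}\right) = \frac{77}{2652} \approx 0.029035$)
$a + 4 \cdot 31 = \frac{77}{2652} + 4 \cdot 31 = \frac{77}{2652} + 124 = \frac{328925}{2652}$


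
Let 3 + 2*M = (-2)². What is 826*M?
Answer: 413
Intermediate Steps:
M = ½ (M = -3/2 + (½)*(-2)² = -3/2 + (½)*4 = -3/2 + 2 = ½ ≈ 0.50000)
826*M = 826*(½) = 413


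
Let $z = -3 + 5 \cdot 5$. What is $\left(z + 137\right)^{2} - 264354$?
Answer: $-239073$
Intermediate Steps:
$z = 22$ ($z = -3 + 25 = 22$)
$\left(z + 137\right)^{2} - 264354 = \left(22 + 137\right)^{2} - 264354 = 159^{2} - 264354 = 25281 - 264354 = -239073$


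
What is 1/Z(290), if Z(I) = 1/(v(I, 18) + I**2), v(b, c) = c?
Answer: 84118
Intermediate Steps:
Z(I) = 1/(18 + I**2)
1/Z(290) = 1/(1/(18 + 290**2)) = 1/(1/(18 + 84100)) = 1/(1/84118) = 84118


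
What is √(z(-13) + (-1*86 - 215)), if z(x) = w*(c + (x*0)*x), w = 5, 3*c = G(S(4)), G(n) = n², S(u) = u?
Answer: I*√2469/3 ≈ 16.563*I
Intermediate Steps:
c = 16/3 (c = (⅓)*4² = (⅓)*16 = 16/3 ≈ 5.3333)
z(x) = 80/3 (z(x) = 5*(16/3 + (x*0)*x) = 5*(16/3 + 0*x) = 5*(16/3 + 0) = 5*(16/3) = 80/3)
√(z(-13) + (-1*86 - 215)) = √(80/3 + (-1*86 - 215)) = √(80/3 + (-86 - 215)) = √(80/3 - 301) = √(-823/3) = I*√2469/3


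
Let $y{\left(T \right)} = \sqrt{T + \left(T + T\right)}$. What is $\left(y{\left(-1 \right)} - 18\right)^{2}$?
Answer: $\left(18 - i \sqrt{3}\right)^{2} \approx 321.0 - 62.354 i$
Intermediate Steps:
$y{\left(T \right)} = \sqrt{3} \sqrt{T}$ ($y{\left(T \right)} = \sqrt{T + 2 T} = \sqrt{3 T} = \sqrt{3} \sqrt{T}$)
$\left(y{\left(-1 \right)} - 18\right)^{2} = \left(\sqrt{3} \sqrt{-1} - 18\right)^{2} = \left(\sqrt{3} i - 18\right)^{2} = \left(i \sqrt{3} - 18\right)^{2} = \left(-18 + i \sqrt{3}\right)^{2}$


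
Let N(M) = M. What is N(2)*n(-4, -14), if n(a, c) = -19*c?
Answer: 532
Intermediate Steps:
N(2)*n(-4, -14) = 2*(-19*(-14)) = 2*266 = 532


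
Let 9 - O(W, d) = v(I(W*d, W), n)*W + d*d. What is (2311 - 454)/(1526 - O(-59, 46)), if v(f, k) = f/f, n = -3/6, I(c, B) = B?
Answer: 1857/3574 ≈ 0.51959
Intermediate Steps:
n = -½ (n = -3*⅙ = -½ ≈ -0.50000)
v(f, k) = 1
O(W, d) = 9 - W - d² (O(W, d) = 9 - (1*W + d*d) = 9 - (W + d²) = 9 + (-W - d²) = 9 - W - d²)
(2311 - 454)/(1526 - O(-59, 46)) = (2311 - 454)/(1526 - (9 - 1*(-59) - 1*46²)) = 1857/(1526 - (9 + 59 - 1*2116)) = 1857/(1526 - (9 + 59 - 2116)) = 1857/(1526 - 1*(-2048)) = 1857/(1526 + 2048) = 1857/3574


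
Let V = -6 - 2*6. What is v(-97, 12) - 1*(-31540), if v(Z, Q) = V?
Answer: 31522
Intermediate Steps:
V = -18 (V = -6 - 12 = -18)
v(Z, Q) = -18
v(-97, 12) - 1*(-31540) = -18 - 1*(-31540) = -18 + 31540 = 31522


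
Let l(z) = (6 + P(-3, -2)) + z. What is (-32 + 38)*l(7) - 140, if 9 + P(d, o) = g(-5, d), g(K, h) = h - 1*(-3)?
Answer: -116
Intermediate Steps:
g(K, h) = 3 + h (g(K, h) = h + 3 = 3 + h)
P(d, o) = -6 + d (P(d, o) = -9 + (3 + d) = -6 + d)
l(z) = -3 + z (l(z) = (6 + (-6 - 3)) + z = (6 - 9) + z = -3 + z)
(-32 + 38)*l(7) - 140 = (-32 + 38)*(-3 + 7) - 140 = 6*4 - 140 = 24 - 140 = -116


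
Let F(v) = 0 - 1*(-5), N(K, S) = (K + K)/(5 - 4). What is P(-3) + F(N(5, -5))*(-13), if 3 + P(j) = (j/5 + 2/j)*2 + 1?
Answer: -1043/15 ≈ -69.533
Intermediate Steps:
N(K, S) = 2*K (N(K, S) = (2*K)/1 = (2*K)*1 = 2*K)
P(j) = -2 + 4/j + 2*j/5 (P(j) = -3 + ((j/5 + 2/j)*2 + 1) = -3 + ((2/j + j/5)*2 + 1) = -3 + ((4/j + 2*j/5) + 1) = -3 + (1 + 4/j + 2*j/5) = -2 + 4/j + 2*j/5)
F(v) = 5 (F(v) = 0 + 5 = 5)
P(-3) + F(N(5, -5))*(-13) = (-2 + 4/(-3) + (⅖)*(-3)) + 5*(-13) = (-2 + 4*(-⅓) - 6/5) - 65 = (-2 - 4/3 - 6/5) - 65 = -68/15 - 65 = -1043/15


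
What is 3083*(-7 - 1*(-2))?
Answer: -15415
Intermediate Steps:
3083*(-7 - 1*(-2)) = 3083*(-7 + 2) = 3083*(-5) = -15415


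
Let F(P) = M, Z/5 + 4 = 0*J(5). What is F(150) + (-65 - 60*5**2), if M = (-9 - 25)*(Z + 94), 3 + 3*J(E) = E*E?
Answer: -4081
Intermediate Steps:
J(E) = -1 + E**2/3 (J(E) = -1 + (E*E)/3 = -1 + E**2/3)
Z = -20 (Z = -20 + 5*(0*(-1 + (1/3)*5**2)) = -20 + 5*(0*(-1 + (1/3)*25)) = -20 + 5*(0*(-1 + 25/3)) = -20 + 5*(0*(22/3)) = -20 + 5*0 = -20 + 0 = -20)
M = -2516 (M = (-9 - 25)*(-20 + 94) = -34*74 = -2516)
F(P) = -2516
F(150) + (-65 - 60*5**2) = -2516 + (-65 - 60*5**2) = -2516 + (-65 - 60*25) = -2516 + (-65 - 1500) = -2516 - 1565 = -4081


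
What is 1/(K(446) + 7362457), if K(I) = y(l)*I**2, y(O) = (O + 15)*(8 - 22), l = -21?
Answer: 1/24071401 ≈ 4.1543e-8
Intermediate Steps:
y(O) = -210 - 14*O (y(O) = (15 + O)*(-14) = -210 - 14*O)
K(I) = 84*I**2 (K(I) = (-210 - 14*(-21))*I**2 = (-210 + 294)*I**2 = 84*I**2)
1/(K(446) + 7362457) = 1/(84*446**2 + 7362457) = 1/(84*198916 + 7362457) = 1/(16708944 + 7362457) = 1/24071401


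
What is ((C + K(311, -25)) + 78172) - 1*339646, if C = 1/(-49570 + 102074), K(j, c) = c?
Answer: -13729743495/52504 ≈ -2.6150e+5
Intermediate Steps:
C = 1/52504 ≈ 1.9046e-5
((C + K(311, -25)) + 78172) - 1*339646 = ((1/52504 - 25) + 78172) - 1*339646 = (-1312599/52504 + 78172) - 339646 = 4103030089/52504 - 339646 = -13729743495/52504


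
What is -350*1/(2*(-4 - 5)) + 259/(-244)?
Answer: 40369/2196 ≈ 18.383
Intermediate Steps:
-350*1/(2*(-4 - 5)) + 259/(-244) = -350/((-9*2)) + 259*(-1/244) = -350/(-18) - 259/244 = -350*(-1/18) - 259/244 = 175/9 - 259/244 = 40369/2196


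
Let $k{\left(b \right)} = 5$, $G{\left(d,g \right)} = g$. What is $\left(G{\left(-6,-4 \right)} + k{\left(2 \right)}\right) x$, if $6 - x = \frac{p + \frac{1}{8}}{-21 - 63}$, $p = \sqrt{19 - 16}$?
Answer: $\frac{4033}{672} + \frac{\sqrt{3}}{84} \approx 6.0221$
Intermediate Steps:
$p = \sqrt{3} \approx 1.732$
$x = \frac{4033}{672} + \frac{\sqrt{3}}{84}$ ($x = 6 - \frac{\sqrt{3} + \frac{1}{8}}{-21 - 63} = 6 - \frac{\sqrt{3} + \frac{1}{8}}{-84} = 6 - \left(\frac{1}{8} + \sqrt{3}\right) \left(- \frac{1}{84}\right) = 6 - \left(- \frac{1}{672} - \frac{\sqrt{3}}{84}\right) = 6 + \left(\frac{1}{672} + \frac{\sqrt{3}}{84}\right) = \frac{4033}{672} + \frac{\sqrt{3}}{84} \approx 6.0221$)
$\left(G{\left(-6,-4 \right)} + k{\left(2 \right)}\right) x = \left(-4 + 5\right) \left(\frac{4033}{672} + \frac{\sqrt{3}}{84}\right) = 1 \left(\frac{4033}{672} + \frac{\sqrt{3}}{84}\right) = \frac{4033}{672} + \frac{\sqrt{3}}{84}$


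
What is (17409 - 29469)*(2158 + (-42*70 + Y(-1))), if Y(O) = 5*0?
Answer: 9430920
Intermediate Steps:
Y(O) = 0
(17409 - 29469)*(2158 + (-42*70 + Y(-1))) = (17409 - 29469)*(2158 + (-42*70 + 0)) = -12060*(2158 + (-2940 + 0)) = -12060*(2158 - 2940) = -12060*(-782) = 9430920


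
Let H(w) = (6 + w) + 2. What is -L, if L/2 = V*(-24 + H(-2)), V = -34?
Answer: -1224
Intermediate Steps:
H(w) = 8 + w
L = 1224 (L = 2*(-34*(-24 + (8 - 2))) = 2*(-34*(-24 + 6)) = 2*(-34*(-18)) = 2*612 = 1224)
-L = -1*1224 = -1224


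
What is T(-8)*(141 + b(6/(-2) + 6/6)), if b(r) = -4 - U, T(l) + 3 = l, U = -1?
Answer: -1518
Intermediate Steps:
T(l) = -3 + l
b(r) = -3 (b(r) = -4 - 1*(-1) = -4 + 1 = -3)
T(-8)*(141 + b(6/(-2) + 6/6)) = (-3 - 8)*(141 - 3) = -11*138 = -1518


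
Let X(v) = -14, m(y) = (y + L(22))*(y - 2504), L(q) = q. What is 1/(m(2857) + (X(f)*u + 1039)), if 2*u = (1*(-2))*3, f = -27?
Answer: 1/1017368 ≈ 9.8293e-7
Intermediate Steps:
m(y) = (-2504 + y)*(22 + y) (m(y) = (y + 22)*(y - 2504) = (22 + y)*(-2504 + y) = (-2504 + y)*(22 + y))
u = -3 (u = ((1*(-2))*3)/2 = (-2*3)/2 = (½)*(-6) = -3)
1/(m(2857) + (X(f)*u + 1039)) = 1/((-55088 + 2857² - 2482*2857) + (-14*(-3) + 1039)) = 1/((-55088 + 8162449 - 7091074) + (42 + 1039)) = 1/(1016287 + 1081) = 1/1017368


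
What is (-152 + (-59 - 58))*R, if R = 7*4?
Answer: -7532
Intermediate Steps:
R = 28
(-152 + (-59 - 58))*R = (-152 + (-59 - 58))*28 = (-152 - 117)*28 = -269*28 = -7532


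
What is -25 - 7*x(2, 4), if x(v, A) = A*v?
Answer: -81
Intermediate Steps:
-25 - 7*x(2, 4) = -25 - 28*2 = -25 - 7*8 = -25 - 56 = -81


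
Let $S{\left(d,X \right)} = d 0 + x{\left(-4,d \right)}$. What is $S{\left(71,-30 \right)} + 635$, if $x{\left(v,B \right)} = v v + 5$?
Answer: $656$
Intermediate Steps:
$x{\left(v,B \right)} = 5 + v^{2}$ ($x{\left(v,B \right)} = v^{2} + 5 = 5 + v^{2}$)
$S{\left(d,X \right)} = 21$ ($S{\left(d,X \right)} = d 0 + \left(5 + \left(-4\right)^{2}\right) = 0 + \left(5 + 16\right) = 0 + 21 = 21$)
$S{\left(71,-30 \right)} + 635 = 21 + 635 = 656$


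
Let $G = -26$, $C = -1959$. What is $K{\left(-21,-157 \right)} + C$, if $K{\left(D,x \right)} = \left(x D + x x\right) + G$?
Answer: $25961$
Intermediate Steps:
$K{\left(D,x \right)} = -26 + x^{2} + D x$ ($K{\left(D,x \right)} = \left(x D + x x\right) - 26 = \left(D x + x^{2}\right) - 26 = \left(x^{2} + D x\right) - 26 = -26 + x^{2} + D x$)
$K{\left(-21,-157 \right)} + C = \left(-26 + \left(-157\right)^{2} - -3297\right) - 1959 = \left(-26 + 24649 + 3297\right) - 1959 = 27920 - 1959 = 25961$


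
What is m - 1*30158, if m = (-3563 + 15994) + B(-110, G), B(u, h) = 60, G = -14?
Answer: -17667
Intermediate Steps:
m = 12491 (m = (-3563 + 15994) + 60 = 12431 + 60 = 12491)
m - 1*30158 = 12491 - 1*30158 = 12491 - 30158 = -17667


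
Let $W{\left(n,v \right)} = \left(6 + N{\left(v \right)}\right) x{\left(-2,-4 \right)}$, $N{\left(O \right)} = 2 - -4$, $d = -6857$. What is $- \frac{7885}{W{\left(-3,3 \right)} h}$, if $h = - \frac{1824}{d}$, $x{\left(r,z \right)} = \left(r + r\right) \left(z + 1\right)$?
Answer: $- \frac{2845655}{13824} \approx -205.85$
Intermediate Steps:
$N{\left(O \right)} = 6$ ($N{\left(O \right)} = 2 + 4 = 6$)
$x{\left(r,z \right)} = 2 r \left(1 + z\right)$
$W{\left(n,v \right)} = 144$ ($W{\left(n,v \right)} = \left(6 + 6\right) 2 \left(-2\right) \left(1 - 4\right) = 12 \cdot 2 \left(-2\right) \left(-3\right) = 12 \cdot 12 = 144$)
$h = \frac{1824}{6857}$ ($h = - \frac{1824}{-6857} = \left(-1824\right) \left(- \frac{1}{6857}\right) = \frac{1824}{6857} \approx 0.26601$)
$- \frac{7885}{W{\left(-3,3 \right)} h} = - \frac{7885}{144 \cdot \frac{1824}{6857}} = - \frac{7885}{\frac{262656}{6857}} = \left(-7885\right) \frac{6857}{262656} = - \frac{2845655}{13824}$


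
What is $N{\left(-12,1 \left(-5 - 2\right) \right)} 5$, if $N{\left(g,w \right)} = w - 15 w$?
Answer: $490$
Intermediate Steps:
$N{\left(g,w \right)} = - 14 w$
$N{\left(-12,1 \left(-5 - 2\right) \right)} 5 = - 14 \cdot 1 \left(-5 - 2\right) 5 = - 14 \cdot 1 \left(-7\right) 5 = \left(-14\right) \left(-7\right) 5 = 98 \cdot 5 = 490$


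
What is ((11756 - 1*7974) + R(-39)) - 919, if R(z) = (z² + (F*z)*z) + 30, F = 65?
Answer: 103279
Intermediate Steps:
R(z) = 30 + 66*z² (R(z) = (z² + (65*z)*z) + 30 = (z² + 65*z²) + 30 = 66*z² + 30 = 30 + 66*z²)
((11756 - 1*7974) + R(-39)) - 919 = ((11756 - 1*7974) + (30 + 66*(-39)²)) - 919 = ((11756 - 7974) + (30 + 66*1521)) - 919 = (3782 + (30 + 100386)) - 919 = (3782 + 100416) - 919 = 104198 - 919 = 103279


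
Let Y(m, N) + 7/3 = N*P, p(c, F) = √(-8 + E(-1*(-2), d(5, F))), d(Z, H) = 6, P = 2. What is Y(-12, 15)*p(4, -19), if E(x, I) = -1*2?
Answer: 83*I*√10/3 ≈ 87.49*I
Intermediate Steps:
E(x, I) = -2
p(c, F) = I*√10 (p(c, F) = √(-8 - 2) = √(-10) = I*√10)
Y(m, N) = -7/3 + 2*N (Y(m, N) = -7/3 + N*2 = -7/3 + 2*N)
Y(-12, 15)*p(4, -19) = (-7/3 + 2*15)*(I*√10) = (-7/3 + 30)*(I*√10) = 83*(I*√10)/3 = 83*I*√10/3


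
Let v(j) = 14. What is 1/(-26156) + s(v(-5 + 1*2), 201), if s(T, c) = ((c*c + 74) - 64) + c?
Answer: 1062247471/26156 ≈ 40612.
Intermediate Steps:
s(T, c) = 10 + c + c² (s(T, c) = ((c² + 74) - 64) + c = ((74 + c²) - 64) + c = (10 + c²) + c = 10 + c + c²)
1/(-26156) + s(v(-5 + 1*2), 201) = 1/(-26156) + (10 + 201 + 201²) = -1/26156 + (10 + 201 + 40401) = -1/26156 + 40612 = 1062247471/26156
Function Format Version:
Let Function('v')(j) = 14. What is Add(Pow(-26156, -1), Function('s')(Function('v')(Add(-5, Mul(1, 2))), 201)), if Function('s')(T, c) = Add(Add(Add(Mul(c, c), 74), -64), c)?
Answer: Rational(1062247471, 26156) ≈ 40612.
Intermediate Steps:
Function('s')(T, c) = Add(10, c, Pow(c, 2)) (Function('s')(T, c) = Add(Add(Add(Pow(c, 2), 74), -64), c) = Add(Add(Add(74, Pow(c, 2)), -64), c) = Add(Add(10, Pow(c, 2)), c) = Add(10, c, Pow(c, 2)))
Add(Pow(-26156, -1), Function('s')(Function('v')(Add(-5, Mul(1, 2))), 201)) = Add(Pow(-26156, -1), Add(10, 201, Pow(201, 2))) = Add(Rational(-1, 26156), Add(10, 201, 40401)) = Add(Rational(-1, 26156), 40612) = Rational(1062247471, 26156)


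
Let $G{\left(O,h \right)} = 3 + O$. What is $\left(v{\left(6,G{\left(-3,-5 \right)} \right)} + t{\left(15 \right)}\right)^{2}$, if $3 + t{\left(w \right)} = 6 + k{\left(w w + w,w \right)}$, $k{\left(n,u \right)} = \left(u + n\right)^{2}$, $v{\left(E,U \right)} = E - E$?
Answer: $4228640784$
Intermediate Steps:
$v{\left(E,U \right)} = 0$
$k{\left(n,u \right)} = \left(n + u\right)^{2}$
$t{\left(w \right)} = 3 + \left(w^{2} + 2 w\right)^{2}$ ($t{\left(w \right)} = -3 + \left(6 + \left(\left(w w + w\right) + w\right)^{2}\right) = -3 + \left(6 + \left(\left(w^{2} + w\right) + w\right)^{2}\right) = -3 + \left(6 + \left(\left(w + w^{2}\right) + w\right)^{2}\right) = -3 + \left(6 + \left(w^{2} + 2 w\right)^{2}\right) = 3 + \left(w^{2} + 2 w\right)^{2}$)
$\left(v{\left(6,G{\left(-3,-5 \right)} \right)} + t{\left(15 \right)}\right)^{2} = \left(0 + \left(3 + 15^{2} \left(2 + 15\right)^{2}\right)\right)^{2} = \left(0 + \left(3 + 225 \cdot 17^{2}\right)\right)^{2} = \left(0 + \left(3 + 225 \cdot 289\right)\right)^{2} = \left(0 + \left(3 + 65025\right)\right)^{2} = \left(0 + 65028\right)^{2} = 65028^{2} = 4228640784$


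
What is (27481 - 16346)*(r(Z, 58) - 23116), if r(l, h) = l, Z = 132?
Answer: -255926840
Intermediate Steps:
(27481 - 16346)*(r(Z, 58) - 23116) = (27481 - 16346)*(132 - 23116) = 11135*(-22984) = -255926840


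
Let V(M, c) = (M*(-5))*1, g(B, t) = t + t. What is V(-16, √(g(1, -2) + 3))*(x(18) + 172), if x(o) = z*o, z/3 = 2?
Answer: 22400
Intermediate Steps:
z = 6 (z = 3*2 = 6)
g(B, t) = 2*t
V(M, c) = -5*M (V(M, c) = -5*M*1 = -5*M)
x(o) = 6*o
V(-16, √(g(1, -2) + 3))*(x(18) + 172) = (-5*(-16))*(6*18 + 172) = 80*(108 + 172) = 80*280 = 22400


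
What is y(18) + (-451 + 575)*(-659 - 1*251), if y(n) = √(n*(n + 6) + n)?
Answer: -112840 + 15*√2 ≈ -1.1282e+5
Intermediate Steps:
y(n) = √(n + n*(6 + n)) (y(n) = √(n*(6 + n) + n) = √(n + n*(6 + n)))
y(18) + (-451 + 575)*(-659 - 1*251) = √(18*(7 + 18)) + (-451 + 575)*(-659 - 1*251) = √(18*25) + 124*(-659 - 251) = √450 + 124*(-910) = 15*√2 - 112840 = -112840 + 15*√2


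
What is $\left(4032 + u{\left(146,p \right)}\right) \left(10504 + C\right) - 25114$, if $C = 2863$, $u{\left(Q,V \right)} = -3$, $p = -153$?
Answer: $53830529$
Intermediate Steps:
$\left(4032 + u{\left(146,p \right)}\right) \left(10504 + C\right) - 25114 = \left(4032 - 3\right) \left(10504 + 2863\right) - 25114 = 4029 \cdot 13367 - 25114 = 53855643 - 25114 = 53830529$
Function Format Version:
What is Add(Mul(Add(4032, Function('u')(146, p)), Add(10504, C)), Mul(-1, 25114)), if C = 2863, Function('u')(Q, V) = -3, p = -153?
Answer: 53830529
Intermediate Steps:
Add(Mul(Add(4032, Function('u')(146, p)), Add(10504, C)), Mul(-1, 25114)) = Add(Mul(Add(4032, -3), Add(10504, 2863)), Mul(-1, 25114)) = Add(Mul(4029, 13367), -25114) = Add(53855643, -25114) = 53830529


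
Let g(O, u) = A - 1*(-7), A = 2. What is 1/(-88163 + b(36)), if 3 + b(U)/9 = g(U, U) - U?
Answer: -1/88433 ≈ -1.1308e-5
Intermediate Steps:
g(O, u) = 9 (g(O, u) = 2 - 1*(-7) = 2 + 7 = 9)
b(U) = 54 - 9*U (b(U) = -27 + 9*(9 - U) = -27 + (81 - 9*U) = 54 - 9*U)
1/(-88163 + b(36)) = 1/(-88163 + (54 - 9*36)) = 1/(-88163 + (54 - 324)) = 1/(-88163 - 270) = 1/(-88433) = -1/88433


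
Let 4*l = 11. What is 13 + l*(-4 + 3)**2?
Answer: 63/4 ≈ 15.750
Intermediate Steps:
l = 11/4 (l = (1/4)*11 = 11/4 ≈ 2.7500)
13 + l*(-4 + 3)**2 = 13 + 11*(-4 + 3)**2/4 = 13 + (11/4)*(-1)**2 = 13 + (11/4)*1 = 13 + 11/4 = 63/4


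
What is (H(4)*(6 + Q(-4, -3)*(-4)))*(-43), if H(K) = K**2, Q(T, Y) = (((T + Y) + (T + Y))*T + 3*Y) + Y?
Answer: 116960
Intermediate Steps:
Q(T, Y) = 4*Y + T*(2*T + 2*Y) (Q(T, Y) = ((2*T + 2*Y)*T + 3*Y) + Y = (T*(2*T + 2*Y) + 3*Y) + Y = (3*Y + T*(2*T + 2*Y)) + Y = 4*Y + T*(2*T + 2*Y))
(H(4)*(6 + Q(-4, -3)*(-4)))*(-43) = (4**2*(6 + (2*(-4)**2 + 4*(-3) + 2*(-4)*(-3))*(-4)))*(-43) = (16*(6 + (2*16 - 12 + 24)*(-4)))*(-43) = (16*(6 + (32 - 12 + 24)*(-4)))*(-43) = (16*(6 + 44*(-4)))*(-43) = (16*(6 - 176))*(-43) = (16*(-170))*(-43) = -2720*(-43) = 116960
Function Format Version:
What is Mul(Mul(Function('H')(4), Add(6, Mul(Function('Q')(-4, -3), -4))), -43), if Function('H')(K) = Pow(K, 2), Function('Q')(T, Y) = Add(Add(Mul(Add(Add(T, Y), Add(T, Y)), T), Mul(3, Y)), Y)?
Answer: 116960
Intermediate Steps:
Function('Q')(T, Y) = Add(Mul(4, Y), Mul(T, Add(Mul(2, T), Mul(2, Y)))) (Function('Q')(T, Y) = Add(Add(Mul(Add(Mul(2, T), Mul(2, Y)), T), Mul(3, Y)), Y) = Add(Add(Mul(T, Add(Mul(2, T), Mul(2, Y))), Mul(3, Y)), Y) = Add(Add(Mul(3, Y), Mul(T, Add(Mul(2, T), Mul(2, Y)))), Y) = Add(Mul(4, Y), Mul(T, Add(Mul(2, T), Mul(2, Y)))))
Mul(Mul(Function('H')(4), Add(6, Mul(Function('Q')(-4, -3), -4))), -43) = Mul(Mul(Pow(4, 2), Add(6, Mul(Add(Mul(2, Pow(-4, 2)), Mul(4, -3), Mul(2, -4, -3)), -4))), -43) = Mul(Mul(16, Add(6, Mul(Add(Mul(2, 16), -12, 24), -4))), -43) = Mul(Mul(16, Add(6, Mul(Add(32, -12, 24), -4))), -43) = Mul(Mul(16, Add(6, Mul(44, -4))), -43) = Mul(Mul(16, Add(6, -176)), -43) = Mul(Mul(16, -170), -43) = Mul(-2720, -43) = 116960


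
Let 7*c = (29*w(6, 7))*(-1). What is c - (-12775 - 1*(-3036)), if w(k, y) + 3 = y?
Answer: 68057/7 ≈ 9722.4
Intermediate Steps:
w(k, y) = -3 + y
c = -116/7 (c = ((29*(-3 + 7))*(-1))/7 = ((29*4)*(-1))/7 = (116*(-1))/7 = (⅐)*(-116) = -116/7 ≈ -16.571)
c - (-12775 - 1*(-3036)) = -116/7 - (-12775 - 1*(-3036)) = -116/7 - (-12775 + 3036) = -116/7 - 1*(-9739) = -116/7 + 9739 = 68057/7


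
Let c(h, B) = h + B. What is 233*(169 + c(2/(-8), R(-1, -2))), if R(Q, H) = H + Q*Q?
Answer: 156343/4 ≈ 39086.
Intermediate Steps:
R(Q, H) = H + Q²
c(h, B) = B + h
233*(169 + c(2/(-8), R(-1, -2))) = 233*(169 + ((-2 + (-1)²) + 2/(-8))) = 233*(169 + ((-2 + 1) + 2*(-⅛))) = 233*(169 + (-1 - ¼)) = 233*(169 - 5/4) = 233*(671/4) = 156343/4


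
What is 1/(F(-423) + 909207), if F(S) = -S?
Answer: 1/909630 ≈ 1.0993e-6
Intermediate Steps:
1/(F(-423) + 909207) = 1/(-1*(-423) + 909207) = 1/(423 + 909207) = 1/909630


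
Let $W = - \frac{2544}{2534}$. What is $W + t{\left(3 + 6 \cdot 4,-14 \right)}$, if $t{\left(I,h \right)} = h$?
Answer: $- \frac{19010}{1267} \approx -15.004$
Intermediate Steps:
$W = - \frac{1272}{1267}$ ($W = \left(-2544\right) \frac{1}{2534} = - \frac{1272}{1267} \approx -1.0039$)
$W + t{\left(3 + 6 \cdot 4,-14 \right)} = - \frac{1272}{1267} - 14 = - \frac{19010}{1267}$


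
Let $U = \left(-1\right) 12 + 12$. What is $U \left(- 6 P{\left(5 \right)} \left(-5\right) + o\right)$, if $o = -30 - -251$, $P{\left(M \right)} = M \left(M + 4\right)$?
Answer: $0$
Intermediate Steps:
$P{\left(M \right)} = M \left(4 + M\right)$
$o = 221$ ($o = -30 + 251 = 221$)
$U = 0$ ($U = -12 + 12 = 0$)
$U \left(- 6 P{\left(5 \right)} \left(-5\right) + o\right) = 0 \left(- 6 \cdot 5 \left(4 + 5\right) \left(-5\right) + 221\right) = 0 \left(- 6 \cdot 5 \cdot 9 \left(-5\right) + 221\right) = 0 \left(\left(-6\right) 45 \left(-5\right) + 221\right) = 0 \left(\left(-270\right) \left(-5\right) + 221\right) = 0 \left(1350 + 221\right) = 0 \cdot 1571 = 0$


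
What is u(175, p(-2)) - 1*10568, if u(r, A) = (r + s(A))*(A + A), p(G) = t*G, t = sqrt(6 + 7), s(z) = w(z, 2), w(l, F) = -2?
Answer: -10568 - 692*sqrt(13) ≈ -13063.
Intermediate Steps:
s(z) = -2
t = sqrt(13) ≈ 3.6056
p(G) = G*sqrt(13) (p(G) = sqrt(13)*G = G*sqrt(13))
u(r, A) = 2*A*(-2 + r) (u(r, A) = (r - 2)*(A + A) = (-2 + r)*(2*A) = 2*A*(-2 + r))
u(175, p(-2)) - 1*10568 = 2*(-2*sqrt(13))*(-2 + 175) - 1*10568 = 2*(-2*sqrt(13))*173 - 10568 = -692*sqrt(13) - 10568 = -10568 - 692*sqrt(13)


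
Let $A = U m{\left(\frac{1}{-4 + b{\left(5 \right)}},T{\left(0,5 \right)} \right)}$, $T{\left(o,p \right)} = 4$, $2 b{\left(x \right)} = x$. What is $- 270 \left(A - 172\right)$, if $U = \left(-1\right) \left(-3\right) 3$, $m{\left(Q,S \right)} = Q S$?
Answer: $52920$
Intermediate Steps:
$b{\left(x \right)} = \frac{x}{2}$
$U = 9$ ($U = 3 \cdot 3 = 9$)
$A = -24$ ($A = 9 \frac{1}{-4 + \frac{1}{2} \cdot 5} \cdot 4 = 9 \frac{1}{-4 + \frac{5}{2}} \cdot 4 = 9 \frac{1}{- \frac{3}{2}} \cdot 4 = 9 \left(\left(- \frac{2}{3}\right) 4\right) = 9 \left(- \frac{8}{3}\right) = -24$)
$- 270 \left(A - 172\right) = - 270 \left(-24 - 172\right) = \left(-270\right) \left(-196\right) = 52920$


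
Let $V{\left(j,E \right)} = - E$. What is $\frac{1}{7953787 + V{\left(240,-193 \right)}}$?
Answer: $\frac{1}{7953980} \approx 1.2572 \cdot 10^{-7}$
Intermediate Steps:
$\frac{1}{7953787 + V{\left(240,-193 \right)}} = \frac{1}{7953787 - -193} = \frac{1}{7953787 + 193} = \frac{1}{7953980}$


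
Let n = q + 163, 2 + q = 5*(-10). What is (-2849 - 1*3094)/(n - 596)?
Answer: 5943/485 ≈ 12.254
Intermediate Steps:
q = -52 (q = -2 + 5*(-10) = -2 - 50 = -52)
n = 111 (n = -52 + 163 = 111)
(-2849 - 1*3094)/(n - 596) = (-2849 - 1*3094)/(111 - 596) = (-2849 - 3094)/(-485) = -5943*(-1/485) = 5943/485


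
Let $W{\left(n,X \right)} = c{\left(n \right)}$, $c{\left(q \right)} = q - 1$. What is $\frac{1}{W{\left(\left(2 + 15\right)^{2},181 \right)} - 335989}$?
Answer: $- \frac{1}{335701} \approx -2.9788 \cdot 10^{-6}$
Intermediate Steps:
$c{\left(q \right)} = -1 + q$
$W{\left(n,X \right)} = -1 + n$
$\frac{1}{W{\left(\left(2 + 15\right)^{2},181 \right)} - 335989} = \frac{1}{\left(-1 + \left(2 + 15\right)^{2}\right) - 335989} = \frac{1}{\left(-1 + 17^{2}\right) - 335989} = \frac{1}{\left(-1 + 289\right) - 335989} = \frac{1}{288 - 335989} = \frac{1}{-335701} = - \frac{1}{335701}$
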